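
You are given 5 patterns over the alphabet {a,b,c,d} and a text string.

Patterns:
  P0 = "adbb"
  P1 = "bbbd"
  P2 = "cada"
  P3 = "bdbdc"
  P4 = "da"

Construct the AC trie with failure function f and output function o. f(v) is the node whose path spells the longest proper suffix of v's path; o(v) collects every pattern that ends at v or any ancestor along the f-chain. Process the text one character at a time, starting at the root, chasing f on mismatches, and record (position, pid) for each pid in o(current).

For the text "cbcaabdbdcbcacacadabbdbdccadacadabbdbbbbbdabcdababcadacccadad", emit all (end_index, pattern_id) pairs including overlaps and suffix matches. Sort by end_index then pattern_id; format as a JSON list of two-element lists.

Build:
Trie (insert patterns):
  0='ε' goto a→1 b→5 c→9 d→17
  1='a' goto d→2
  2='ad' goto b→3
  3='adb' goto b→4
  4='adbb' goto ·  ←P0
  5='b' goto b→6 d→13
  6='bb' goto b→7
  7='bbb' goto d→8
  8='bbbd' goto ·  ←P1
  9='c' goto a→10
  10='ca' goto d→11
  11='cad' goto a→12
  12='cada' goto ·  ←P2
  13='bd' goto b→14
  14='bdb' goto d→15
  15='bdbd' goto c→16
  16='bdbdc' goto ·  ←P3
  17='d' goto a→18
  18='da' goto ·  ←P4

Failure links (BFS by depth):
  fail(1) 'a': from fail(0)=0 chase 'a': 0 ⇒ 0;  out=∅∪out(0)=∅
  fail(5) 'b': from fail(0)=0 chase 'b': 0 ⇒ 0;  out=∅∪out(0)=∅
  fail(9) 'c': from fail(0)=0 chase 'c': 0 ⇒ 0;  out=∅∪out(0)=∅
  fail(17) 'd': from fail(0)=0 chase 'd': 0 ⇒ 0;  out=∅∪out(0)=∅
  fail(2) 'ad': from fail(1)=0 chase 'd': 0 ⇒ 17;  out=∅∪out(17)=∅
  fail(6) 'bb': from fail(5)=0 chase 'b': 0 ⇒ 5;  out=∅∪out(5)=∅
  fail(10) 'ca': from fail(9)=0 chase 'a': 0 ⇒ 1;  out=∅∪out(1)=∅
  fail(13) 'bd': from fail(5)=0 chase 'd': 0 ⇒ 17;  out=∅∪out(17)=∅
  fail(18) 'da': from fail(17)=0 chase 'a': 0 ⇒ 1;  out={4}∪out(1)={4}
  fail(3) 'adb': from fail(2)=17 chase 'b': 17→0 ⇒ 5;  out=∅∪out(5)=∅
  fail(7) 'bbb': from fail(6)=5 chase 'b': 5 ⇒ 6;  out=∅∪out(6)=∅
  fail(11) 'cad': from fail(10)=1 chase 'd': 1 ⇒ 2;  out=∅∪out(2)=∅
  fail(14) 'bdb': from fail(13)=17 chase 'b': 17→0 ⇒ 5;  out=∅∪out(5)=∅
  fail(4) 'adbb': from fail(3)=5 chase 'b': 5 ⇒ 6;  out={0}∪out(6)={0}
  fail(8) 'bbbd': from fail(7)=6 chase 'd': 6→5 ⇒ 13;  out={1}∪out(13)={1}
  fail(12) 'cada': from fail(11)=2 chase 'a': 2→17 ⇒ 18;  out={2}∪out(18)={2,4}
  fail(15) 'bdbd': from fail(14)=5 chase 'd': 5 ⇒ 13;  out=∅∪out(13)=∅
  fail(16) 'bdbdc': from fail(15)=13 chase 'c': 13→17→0 ⇒ 9;  out={3}∪out(9)={3}

Run:
pos 0 'c': at 9
pos 1 'b': at 5 (via fail)
pos 2 'c': at 9 (via fail)
pos 3 'a': at 10
pos 4 'a': at 1 (via fail)
pos 5 'b': at 5 (via fail)
pos 6 'd': at 13
pos 7 'b': at 14
pos 8 'd': at 15
pos 9 'c': at 16  emit P3@[5:9]
pos 10 'b': at 5 (via fail)
pos 11 'c': at 9 (via fail)
pos 12 'a': at 10
pos 13 'c': at 9 (via fail)
pos 14 'a': at 10
pos 15 'c': at 9 (via fail)
pos 16 'a': at 10
pos 17 'd': at 11
pos 18 'a': at 12  emit P2@[15:18],P4@[17:18]
pos 19 'b': at 5 (via fail)
pos 20 'b': at 6
pos 21 'd': at 13 (via fail)
pos 22 'b': at 14
pos 23 'd': at 15
pos 24 'c': at 16  emit P3@[20:24]
pos 25 'c': at 9 (via fail)
pos 26 'a': at 10
pos 27 'd': at 11
pos 28 'a': at 12  emit P2@[25:28],P4@[27:28]
pos 29 'c': at 9 (via fail)
pos 30 'a': at 10
pos 31 'd': at 11
pos 32 'a': at 12  emit P2@[29:32],P4@[31:32]
pos 33 'b': at 5 (via fail)
pos 34 'b': at 6
pos 35 'd': at 13 (via fail)
pos 36 'b': at 14
pos 37 'b': at 6 (via fail)
pos 38 'b': at 7
pos 39 'b': at 7 (via fail)
pos 40 'b': at 7 (via fail)
pos 41 'd': at 8  emit P1@[38:41]
pos 42 'a': at 18 (via fail)  emit P4@[41:42]
pos 43 'b': at 5 (via fail)
pos 44 'c': at 9 (via fail)
pos 45 'd': at 17 (via fail)
pos 46 'a': at 18  emit P4@[45:46]
pos 47 'b': at 5 (via fail)
pos 48 'a': at 1 (via fail)
pos 49 'b': at 5 (via fail)
pos 50 'c': at 9 (via fail)
pos 51 'a': at 10
pos 52 'd': at 11
pos 53 'a': at 12  emit P2@[50:53],P4@[52:53]
pos 54 'c': at 9 (via fail)
pos 55 'c': at 9 (via fail)
pos 56 'c': at 9 (via fail)
pos 57 'a': at 10
pos 58 'd': at 11
pos 59 'a': at 12  emit P2@[56:59],P4@[58:59]
pos 60 'd': at 2 (via fail)

Result: [[9,3],[18,2],[18,4],[24,3],[28,2],[28,4],[32,2],[32,4],[41,1],[42,4],[46,4],[53,2],[53,4],[59,2],[59,4]]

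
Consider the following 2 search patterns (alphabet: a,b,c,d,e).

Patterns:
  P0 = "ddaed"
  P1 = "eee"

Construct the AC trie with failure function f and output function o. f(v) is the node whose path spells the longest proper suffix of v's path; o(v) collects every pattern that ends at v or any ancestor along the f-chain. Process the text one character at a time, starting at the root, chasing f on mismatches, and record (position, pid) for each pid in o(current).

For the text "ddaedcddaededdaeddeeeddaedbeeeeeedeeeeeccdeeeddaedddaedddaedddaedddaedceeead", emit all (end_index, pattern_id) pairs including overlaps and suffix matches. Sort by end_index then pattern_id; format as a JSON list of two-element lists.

Build:
Trie (insert patterns):
  0='ε' goto d→1 e→6
  1='d' goto d→2
  2='dd' goto a→3
  3='dda' goto e→4
  4='ddae' goto d→5
  5='ddaed' goto ·  ←P0
  6='e' goto e→7
  7='ee' goto e→8
  8='eee' goto ·  ←P1

BFS fail/out derivation:
  fail(1) 'd': from fail(0)=0 chase 'd': 0 ⇒ 0;  out=∅∪out(0)=∅
  fail(6) 'e': from fail(0)=0 chase 'e': 0 ⇒ 0;  out=∅∪out(0)=∅
  fail(2) 'dd': from fail(1)=0 chase 'd': 0 ⇒ 1;  out=∅∪out(1)=∅
  fail(7) 'ee': from fail(6)=0 chase 'e': 0 ⇒ 6;  out=∅∪out(6)=∅
  fail(3) 'dda': from fail(2)=1 chase 'a': 1→0 ⇒ 0;  out=∅∪out(0)=∅
  fail(8) 'eee': from fail(7)=6 chase 'e': 6 ⇒ 7;  out={1}∪out(7)={1}
  fail(4) 'ddae': from fail(3)=0 chase 'e': 0 ⇒ 6;  out=∅∪out(6)=∅
  fail(5) 'ddaed': from fail(4)=6 chase 'd': 6→0 ⇒ 1;  out={0}∪out(1)={0}

Text stream:
i=0 'd': node 0→1
i=1 'd': node 1→2
i=2 'a': node 2→3
i=3 'e': node 3→4
i=4 'd': node 4→5  → match P0@[0:4]
i=5 'c': node 5→0 ·f
i=6 'd': node 0→1
i=7 'd': node 1→2
i=8 'a': node 2→3
i=9 'e': node 3→4
i=10 'd': node 4→5  → match P0@[6:10]
i=11 'e': node 5→6 ·f
i=12 'd': node 6→1 ·f
i=13 'd': node 1→2
i=14 'a': node 2→3
i=15 'e': node 3→4
i=16 'd': node 4→5  → match P0@[12:16]
i=17 'd': node 5→2 ·f
i=18 'e': node 2→6 ·f
i=19 'e': node 6→7
i=20 'e': node 7→8  → match P1@[18:20]
i=21 'd': node 8→1 ·f
i=22 'd': node 1→2
i=23 'a': node 2→3
i=24 'e': node 3→4
i=25 'd': node 4→5  → match P0@[21:25]
i=26 'b': node 5→0 ·f
i=27 'e': node 0→6
i=28 'e': node 6→7
i=29 'e': node 7→8  → match P1@[27:29]
i=30 'e': node 8→8 ·f  → match P1@[28:30]
i=31 'e': node 8→8 ·f  → match P1@[29:31]
i=32 'e': node 8→8 ·f  → match P1@[30:32]
i=33 'd': node 8→1 ·f
i=34 'e': node 1→6 ·f
i=35 'e': node 6→7
i=36 'e': node 7→8  → match P1@[34:36]
i=37 'e': node 8→8 ·f  → match P1@[35:37]
i=38 'e': node 8→8 ·f  → match P1@[36:38]
i=39 'c': node 8→0 ·f
i=40 'c': node 0→0
i=41 'd': node 0→1
i=42 'e': node 1→6 ·f
i=43 'e': node 6→7
i=44 'e': node 7→8  → match P1@[42:44]
i=45 'd': node 8→1 ·f
i=46 'd': node 1→2
i=47 'a': node 2→3
i=48 'e': node 3→4
i=49 'd': node 4→5  → match P0@[45:49]
i=50 'd': node 5→2 ·f
i=51 'd': node 2→2 ·f
i=52 'a': node 2→3
i=53 'e': node 3→4
i=54 'd': node 4→5  → match P0@[50:54]
i=55 'd': node 5→2 ·f
i=56 'd': node 2→2 ·f
i=57 'a': node 2→3
i=58 'e': node 3→4
i=59 'd': node 4→5  → match P0@[55:59]
i=60 'd': node 5→2 ·f
i=61 'd': node 2→2 ·f
i=62 'a': node 2→3
i=63 'e': node 3→4
i=64 'd': node 4→5  → match P0@[60:64]
i=65 'd': node 5→2 ·f
i=66 'd': node 2→2 ·f
i=67 'a': node 2→3
i=68 'e': node 3→4
i=69 'd': node 4→5  → match P0@[65:69]
i=70 'c': node 5→0 ·f
i=71 'e': node 0→6
i=72 'e': node 6→7
i=73 'e': node 7→8  → match P1@[71:73]
i=74 'a': node 8→0 ·f
i=75 'd': node 0→1

Result: [[4,0],[10,0],[16,0],[20,1],[25,0],[29,1],[30,1],[31,1],[32,1],[36,1],[37,1],[38,1],[44,1],[49,0],[54,0],[59,0],[64,0],[69,0],[73,1]]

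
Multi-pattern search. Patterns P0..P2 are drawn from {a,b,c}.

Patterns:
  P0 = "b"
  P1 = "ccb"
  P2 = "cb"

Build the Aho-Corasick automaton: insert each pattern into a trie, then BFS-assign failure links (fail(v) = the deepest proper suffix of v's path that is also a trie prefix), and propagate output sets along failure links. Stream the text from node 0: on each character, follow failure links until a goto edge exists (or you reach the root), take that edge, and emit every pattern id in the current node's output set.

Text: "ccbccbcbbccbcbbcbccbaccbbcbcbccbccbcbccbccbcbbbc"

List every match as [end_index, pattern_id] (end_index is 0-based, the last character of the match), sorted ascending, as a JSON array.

Build:
Trie (insert patterns):
  0='ε' goto b→1 c→2
  1='b' goto ·  ←P0
  2='c' goto b→5 c→3
  3='cc' goto b→4
  4='ccb' goto ·  ←P1
  5='cb' goto ·  ←P2

BFS fail/out derivation:
  fail(1) 'b': from fail(0)=0 chase 'b': 0 ⇒ 0;  out={0}∪out(0)={0}
  fail(2) 'c': from fail(0)=0 chase 'c': 0 ⇒ 0;  out=∅∪out(0)=∅
  fail(3) 'cc': from fail(2)=0 chase 'c': 0 ⇒ 2;  out=∅∪out(2)=∅
  fail(5) 'cb': from fail(2)=0 chase 'b': 0 ⇒ 1;  out={2}∪out(1)={0,2}
  fail(4) 'ccb': from fail(3)=2 chase 'b': 2 ⇒ 5;  out={1}∪out(5)={0,1,2}

Text stream:
i=0 'c': node 0→2
i=1 'c': node 2→3
i=2 'b': node 3→4  ** P0@[2:2],P1@[0:2],P2@[1:2]
i=3 'c': node 4→2 (fail-walked)
i=4 'c': node 2→3
i=5 'b': node 3→4  ** P0@[5:5],P1@[3:5],P2@[4:5]
i=6 'c': node 4→2 (fail-walked)
i=7 'b': node 2→5  ** P0@[7:7],P2@[6:7]
i=8 'b': node 5→1 (fail-walked)  ** P0@[8:8]
i=9 'c': node 1→2 (fail-walked)
i=10 'c': node 2→3
i=11 'b': node 3→4  ** P0@[11:11],P1@[9:11],P2@[10:11]
i=12 'c': node 4→2 (fail-walked)
i=13 'b': node 2→5  ** P0@[13:13],P2@[12:13]
i=14 'b': node 5→1 (fail-walked)  ** P0@[14:14]
i=15 'c': node 1→2 (fail-walked)
i=16 'b': node 2→5  ** P0@[16:16],P2@[15:16]
i=17 'c': node 5→2 (fail-walked)
i=18 'c': node 2→3
i=19 'b': node 3→4  ** P0@[19:19],P1@[17:19],P2@[18:19]
i=20 'a': node 4→0 (fail-walked)
i=21 'c': node 0→2
i=22 'c': node 2→3
i=23 'b': node 3→4  ** P0@[23:23],P1@[21:23],P2@[22:23]
i=24 'b': node 4→1 (fail-walked)  ** P0@[24:24]
i=25 'c': node 1→2 (fail-walked)
i=26 'b': node 2→5  ** P0@[26:26],P2@[25:26]
i=27 'c': node 5→2 (fail-walked)
i=28 'b': node 2→5  ** P0@[28:28],P2@[27:28]
i=29 'c': node 5→2 (fail-walked)
i=30 'c': node 2→3
i=31 'b': node 3→4  ** P0@[31:31],P1@[29:31],P2@[30:31]
i=32 'c': node 4→2 (fail-walked)
i=33 'c': node 2→3
i=34 'b': node 3→4  ** P0@[34:34],P1@[32:34],P2@[33:34]
i=35 'c': node 4→2 (fail-walked)
i=36 'b': node 2→5  ** P0@[36:36],P2@[35:36]
i=37 'c': node 5→2 (fail-walked)
i=38 'c': node 2→3
i=39 'b': node 3→4  ** P0@[39:39],P1@[37:39],P2@[38:39]
i=40 'c': node 4→2 (fail-walked)
i=41 'c': node 2→3
i=42 'b': node 3→4  ** P0@[42:42],P1@[40:42],P2@[41:42]
i=43 'c': node 4→2 (fail-walked)
i=44 'b': node 2→5  ** P0@[44:44],P2@[43:44]
i=45 'b': node 5→1 (fail-walked)  ** P0@[45:45]
i=46 'b': node 1→1 (fail-walked)  ** P0@[46:46]
i=47 'c': node 1→2 (fail-walked)

All matches (sorted): [[2,0],[2,1],[2,2],[5,0],[5,1],[5,2],[7,0],[7,2],[8,0],[11,0],[11,1],[11,2],[13,0],[13,2],[14,0],[16,0],[16,2],[19,0],[19,1],[19,2],[23,0],[23,1],[23,2],[24,0],[26,0],[26,2],[28,0],[28,2],[31,0],[31,1],[31,2],[34,0],[34,1],[34,2],[36,0],[36,2],[39,0],[39,1],[39,2],[42,0],[42,1],[42,2],[44,0],[44,2],[45,0],[46,0]]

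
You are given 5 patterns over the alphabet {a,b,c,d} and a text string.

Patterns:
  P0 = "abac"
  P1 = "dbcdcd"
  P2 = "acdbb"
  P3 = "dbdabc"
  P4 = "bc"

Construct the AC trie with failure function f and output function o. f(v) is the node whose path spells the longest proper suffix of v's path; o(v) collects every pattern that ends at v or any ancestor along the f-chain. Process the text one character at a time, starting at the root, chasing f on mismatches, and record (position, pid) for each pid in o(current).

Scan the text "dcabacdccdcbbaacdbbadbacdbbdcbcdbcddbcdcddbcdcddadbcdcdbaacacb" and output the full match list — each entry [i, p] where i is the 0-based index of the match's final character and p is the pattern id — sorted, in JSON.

Construct AC machine:
Trie nodes:
  n0 'ε': a→1 b→19 d→5
  n1 'a': b→2 c→11
  n2 'ab': a→3
  n3 'aba': c→4
  n4 'abac': ·  [P0 ends]
  n5 'd': b→6
  n6 'db': c→7 d→15
  n7 'dbc': d→8
  n8 'dbcd': c→9
  n9 'dbcdc': d→10
  n10 'dbcdcd': ·  [P1 ends]
  n11 'ac': d→12
  n12 'acd': b→13
  n13 'acdb': b→14
  n14 'acdbb': ·  [P2 ends]
  n15 'dbd': a→16
  n16 'dbda': b→17
  n17 'dbdab': c→18
  n18 'dbdabc': ·  [P3 ends]
  n19 'b': c→20
  n20 'bc': ·  [P4 ends]

BFS fail/out derivation:
  n1('a'): parent n0 fail=0; on 'a' 0 → fail=0;  out ∅∪∅=∅
  n5('d'): parent n0 fail=0; on 'd' 0 → fail=0;  out ∅∪∅=∅
  n19('b'): parent n0 fail=0; on 'b' 0 → fail=0;  out ∅∪∅=∅
  n2('ab'): parent n1 fail=0; on 'b' 0 → fail=19;  out ∅∪∅=∅
  n6('db'): parent n5 fail=0; on 'b' 0 → fail=19;  out ∅∪∅=∅
  n11('ac'): parent n1 fail=0; on 'c' 0 → fail=0;  out ∅∪∅=∅
  n20('bc'): parent n19 fail=0; on 'c' 0 → fail=0;  out {4}∪∅={4}
  n3('aba'): parent n2 fail=19; on 'a' 19→0 → fail=1;  out ∅∪∅=∅
  n7('dbc'): parent n6 fail=19; on 'c' 19 → fail=20;  out ∅∪{4}={4}
  n12('acd'): parent n11 fail=0; on 'd' 0 → fail=5;  out ∅∪∅=∅
  n15('dbd'): parent n6 fail=19; on 'd' 19→0 → fail=5;  out ∅∪∅=∅
  n4('abac'): parent n3 fail=1; on 'c' 1 → fail=11;  out {0}∪∅={0}
  n8('dbcd'): parent n7 fail=20; on 'd' 20→0 → fail=5;  out ∅∪∅=∅
  n13('acdb'): parent n12 fail=5; on 'b' 5 → fail=6;  out ∅∪∅=∅
  n16('dbda'): parent n15 fail=5; on 'a' 5→0 → fail=1;  out ∅∪∅=∅
  n9('dbcdc'): parent n8 fail=5; on 'c' 5→0 → fail=0;  out ∅∪∅=∅
  n14('acdbb'): parent n13 fail=6; on 'b' 6→19→0 → fail=19;  out {2}∪∅={2}
  n17('dbdab'): parent n16 fail=1; on 'b' 1 → fail=2;  out ∅∪∅=∅
  n10('dbcdcd'): parent n9 fail=0; on 'd' 0 → fail=5;  out {1}∪∅={1}
  n18('dbdabc'): parent n17 fail=2; on 'c' 2→19 → fail=20;  out {3}∪{4}={3,4}

Run:
pos 0 'd': at 5
pos 1 'c': at 0 ·f
pos 2 'a': at 1
pos 3 'b': at 2
pos 4 'a': at 3
pos 5 'c': at 4  ** P0@[2:5]
pos 6 'd': at 12 ·f
pos 7 'c': at 0 ·f
pos 8 'c': at 0
pos 9 'd': at 5
pos 10 'c': at 0 ·f
pos 11 'b': at 19
pos 12 'b': at 19 ·f
pos 13 'a': at 1 ·f
pos 14 'a': at 1 ·f
pos 15 'c': at 11
pos 16 'd': at 12
pos 17 'b': at 13
pos 18 'b': at 14  ** P2@[14:18]
pos 19 'a': at 1 ·f
pos 20 'd': at 5 ·f
pos 21 'b': at 6
pos 22 'a': at 1 ·f
pos 23 'c': at 11
pos 24 'd': at 12
pos 25 'b': at 13
pos 26 'b': at 14  ** P2@[22:26]
pos 27 'd': at 5 ·f
pos 28 'c': at 0 ·f
pos 29 'b': at 19
pos 30 'c': at 20  ** P4@[29:30]
pos 31 'd': at 5 ·f
pos 32 'b': at 6
pos 33 'c': at 7  ** P4@[32:33]
pos 34 'd': at 8
pos 35 'd': at 5 ·f
pos 36 'b': at 6
pos 37 'c': at 7  ** P4@[36:37]
pos 38 'd': at 8
pos 39 'c': at 9
pos 40 'd': at 10  ** P1@[35:40]
pos 41 'd': at 5 ·f
pos 42 'b': at 6
pos 43 'c': at 7  ** P4@[42:43]
pos 44 'd': at 8
pos 45 'c': at 9
pos 46 'd': at 10  ** P1@[41:46]
pos 47 'd': at 5 ·f
pos 48 'a': at 1 ·f
pos 49 'd': at 5 ·f
pos 50 'b': at 6
pos 51 'c': at 7  ** P4@[50:51]
pos 52 'd': at 8
pos 53 'c': at 9
pos 54 'd': at 10  ** P1@[49:54]
pos 55 'b': at 6 ·f
pos 56 'a': at 1 ·f
pos 57 'a': at 1 ·f
pos 58 'c': at 11
pos 59 'a': at 1 ·f
pos 60 'c': at 11
pos 61 'b': at 19 ·f

Result: [[5,0],[18,2],[26,2],[30,4],[33,4],[37,4],[40,1],[43,4],[46,1],[51,4],[54,1]]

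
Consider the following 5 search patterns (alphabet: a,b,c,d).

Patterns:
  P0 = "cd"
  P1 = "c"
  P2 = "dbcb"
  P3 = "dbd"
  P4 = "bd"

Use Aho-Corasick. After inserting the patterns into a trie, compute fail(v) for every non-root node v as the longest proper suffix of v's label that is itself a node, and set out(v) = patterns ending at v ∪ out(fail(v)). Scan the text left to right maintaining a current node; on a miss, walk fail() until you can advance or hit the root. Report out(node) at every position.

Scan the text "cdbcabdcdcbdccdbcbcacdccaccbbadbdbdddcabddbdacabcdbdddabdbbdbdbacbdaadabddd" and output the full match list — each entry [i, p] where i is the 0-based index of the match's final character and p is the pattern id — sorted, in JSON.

Construct AC machine:
Trie nodes:
  0='ε' goto b→8 c→1 d→3
  1='c' goto d→2  [P1 ends]
  2='cd' goto ·  [P0 ends]
  3='d' goto b→4
  4='db' goto c→5 d→7
  5='dbc' goto b→6
  6='dbcb' goto ·  [P2 ends]
  7='dbd' goto ·  [P3 ends]
  8='b' goto d→9
  9='bd' goto ·  [P4 ends]

Failure links (BFS by depth):
  fail(1) 'c': from fail(0)=0 chase 'c': 0 ⇒ 0;  out={1}∪out(0)={1}
  fail(3) 'd': from fail(0)=0 chase 'd': 0 ⇒ 0;  out=∅∪out(0)=∅
  fail(8) 'b': from fail(0)=0 chase 'b': 0 ⇒ 0;  out=∅∪out(0)=∅
  fail(2) 'cd': from fail(1)=0 chase 'd': 0 ⇒ 3;  out={0}∪out(3)={0}
  fail(4) 'db': from fail(3)=0 chase 'b': 0 ⇒ 8;  out=∅∪out(8)=∅
  fail(9) 'bd': from fail(8)=0 chase 'd': 0 ⇒ 3;  out={4}∪out(3)={4}
  fail(5) 'dbc': from fail(4)=8 chase 'c': 8→0 ⇒ 1;  out=∅∪out(1)={1}
  fail(7) 'dbd': from fail(4)=8 chase 'd': 8 ⇒ 9;  out={3}∪out(9)={3,4}
  fail(6) 'dbcb': from fail(5)=1 chase 'b': 1→0 ⇒ 8;  out={2}∪out(8)={2}

Scan:
pos 0 'c': at 1  emit P1@[0:0]
pos 1 'd': at 2  emit P0@[0:1]
pos 2 'b': at 4 ·f
pos 3 'c': at 5  emit P1@[3:3]
pos 4 'a': at 0 ·f
pos 5 'b': at 8
pos 6 'd': at 9  emit P4@[5:6]
pos 7 'c': at 1 ·f  emit P1@[7:7]
pos 8 'd': at 2  emit P0@[7:8]
pos 9 'c': at 1 ·f  emit P1@[9:9]
pos 10 'b': at 8 ·f
pos 11 'd': at 9  emit P4@[10:11]
pos 12 'c': at 1 ·f  emit P1@[12:12]
pos 13 'c': at 1 ·f  emit P1@[13:13]
pos 14 'd': at 2  emit P0@[13:14]
pos 15 'b': at 4 ·f
pos 16 'c': at 5  emit P1@[16:16]
pos 17 'b': at 6  emit P2@[14:17]
pos 18 'c': at 1 ·f  emit P1@[18:18]
pos 19 'a': at 0 ·f
pos 20 'c': at 1  emit P1@[20:20]
pos 21 'd': at 2  emit P0@[20:21]
pos 22 'c': at 1 ·f  emit P1@[22:22]
pos 23 'c': at 1 ·f  emit P1@[23:23]
pos 24 'a': at 0 ·f
pos 25 'c': at 1  emit P1@[25:25]
pos 26 'c': at 1 ·f  emit P1@[26:26]
pos 27 'b': at 8 ·f
pos 28 'b': at 8 ·f
pos 29 'a': at 0 ·f
pos 30 'd': at 3
pos 31 'b': at 4
pos 32 'd': at 7  emit P3@[30:32],P4@[31:32]
pos 33 'b': at 4 ·f
pos 34 'd': at 7  emit P3@[32:34],P4@[33:34]
pos 35 'd': at 3 ·f
pos 36 'd': at 3 ·f
pos 37 'c': at 1 ·f  emit P1@[37:37]
pos 38 'a': at 0 ·f
pos 39 'b': at 8
pos 40 'd': at 9  emit P4@[39:40]
pos 41 'd': at 3 ·f
pos 42 'b': at 4
pos 43 'd': at 7  emit P3@[41:43],P4@[42:43]
pos 44 'a': at 0 ·f
pos 45 'c': at 1  emit P1@[45:45]
pos 46 'a': at 0 ·f
pos 47 'b': at 8
pos 48 'c': at 1 ·f  emit P1@[48:48]
pos 49 'd': at 2  emit P0@[48:49]
pos 50 'b': at 4 ·f
pos 51 'd': at 7  emit P3@[49:51],P4@[50:51]
pos 52 'd': at 3 ·f
pos 53 'd': at 3 ·f
pos 54 'a': at 0 ·f
pos 55 'b': at 8
pos 56 'd': at 9  emit P4@[55:56]
pos 57 'b': at 4 ·f
pos 58 'b': at 8 ·f
pos 59 'd': at 9  emit P4@[58:59]
pos 60 'b': at 4 ·f
pos 61 'd': at 7  emit P3@[59:61],P4@[60:61]
pos 62 'b': at 4 ·f
pos 63 'a': at 0 ·f
pos 64 'c': at 1  emit P1@[64:64]
pos 65 'b': at 8 ·f
pos 66 'd': at 9  emit P4@[65:66]
pos 67 'a': at 0 ·f
pos 68 'a': at 0
pos 69 'd': at 3
pos 70 'a': at 0 ·f
pos 71 'b': at 8
pos 72 'd': at 9  emit P4@[71:72]
pos 73 'd': at 3 ·f
pos 74 'd': at 3 ·f

Result: [[0,1],[1,0],[3,1],[6,4],[7,1],[8,0],[9,1],[11,4],[12,1],[13,1],[14,0],[16,1],[17,2],[18,1],[20,1],[21,0],[22,1],[23,1],[25,1],[26,1],[32,3],[32,4],[34,3],[34,4],[37,1],[40,4],[43,3],[43,4],[45,1],[48,1],[49,0],[51,3],[51,4],[56,4],[59,4],[61,3],[61,4],[64,1],[66,4],[72,4]]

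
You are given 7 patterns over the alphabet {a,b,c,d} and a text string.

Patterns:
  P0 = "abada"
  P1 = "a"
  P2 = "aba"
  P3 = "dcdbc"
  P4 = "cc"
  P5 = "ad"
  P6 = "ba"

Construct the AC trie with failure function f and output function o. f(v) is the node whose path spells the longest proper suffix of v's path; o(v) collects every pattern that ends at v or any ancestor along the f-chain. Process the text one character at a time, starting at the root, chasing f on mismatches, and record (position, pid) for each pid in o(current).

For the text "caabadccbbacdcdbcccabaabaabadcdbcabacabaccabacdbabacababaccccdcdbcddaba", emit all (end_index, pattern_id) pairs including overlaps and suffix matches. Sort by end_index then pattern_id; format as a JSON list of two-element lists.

Build automaton:
Trie nodes:
  n0 'ε': a→1 b→14 c→11 d→6
  n1 'a': b→2 d→13  ←P1
  n2 'ab': a→3
  n3 'aba': d→4  ←P2
  n4 'abad': a→5
  n5 'abada': ·  ←P0
  n6 'd': c→7
  n7 'dc': d→8
  n8 'dcd': b→9
  n9 'dcdb': c→10
  n10 'dcdbc': ·  ←P3
  n11 'c': c→12
  n12 'cc': ·  ←P4
  n13 'ad': ·  ←P5
  n14 'b': a→15
  n15 'ba': ·  ←P6

BFS fail/out derivation:
  n1('a'): parent n0 fail=0; on 'a' 0 → fail=0;  out {1}∪∅={1}
  n6('d'): parent n0 fail=0; on 'd' 0 → fail=0;  out ∅∪∅=∅
  n11('c'): parent n0 fail=0; on 'c' 0 → fail=0;  out ∅∪∅=∅
  n14('b'): parent n0 fail=0; on 'b' 0 → fail=0;  out ∅∪∅=∅
  n2('ab'): parent n1 fail=0; on 'b' 0 → fail=14;  out ∅∪∅=∅
  n7('dc'): parent n6 fail=0; on 'c' 0 → fail=11;  out ∅∪∅=∅
  n12('cc'): parent n11 fail=0; on 'c' 0 → fail=11;  out {4}∪∅={4}
  n13('ad'): parent n1 fail=0; on 'd' 0 → fail=6;  out {5}∪∅={5}
  n15('ba'): parent n14 fail=0; on 'a' 0 → fail=1;  out {6}∪{1}={1,6}
  n3('aba'): parent n2 fail=14; on 'a' 14 → fail=15;  out {2}∪{1,6}={1,2,6}
  n8('dcd'): parent n7 fail=11; on 'd' 11→0 → fail=6;  out ∅∪∅=∅
  n4('abad'): parent n3 fail=15; on 'd' 15→1 → fail=13;  out ∅∪{5}={5}
  n9('dcdb'): parent n8 fail=6; on 'b' 6→0 → fail=14;  out ∅∪∅=∅
  n5('abada'): parent n4 fail=13; on 'a' 13→6→0 → fail=1;  out {0}∪{1}={0,1}
  n10('dcdbc'): parent n9 fail=14; on 'c' 14→0 → fail=11;  out {3}∪∅={3}

Run:
i=0 'c': node 0→11
i=1 'a': node 11→1 (fail-walked)  → match P1@[1:1]
i=2 'a': node 1→1 (fail-walked)  → match P1@[2:2]
i=3 'b': node 1→2
i=4 'a': node 2→3  → match P1@[4:4],P2@[2:4],P6@[3:4]
i=5 'd': node 3→4  → match P5@[4:5]
i=6 'c': node 4→7 (fail-walked)
i=7 'c': node 7→12 (fail-walked)  → match P4@[6:7]
i=8 'b': node 12→14 (fail-walked)
i=9 'b': node 14→14 (fail-walked)
i=10 'a': node 14→15  → match P1@[10:10],P6@[9:10]
i=11 'c': node 15→11 (fail-walked)
i=12 'd': node 11→6 (fail-walked)
i=13 'c': node 6→7
i=14 'd': node 7→8
i=15 'b': node 8→9
i=16 'c': node 9→10  → match P3@[12:16]
i=17 'c': node 10→12 (fail-walked)  → match P4@[16:17]
i=18 'c': node 12→12 (fail-walked)  → match P4@[17:18]
i=19 'a': node 12→1 (fail-walked)  → match P1@[19:19]
i=20 'b': node 1→2
i=21 'a': node 2→3  → match P1@[21:21],P2@[19:21],P6@[20:21]
i=22 'a': node 3→1 (fail-walked)  → match P1@[22:22]
i=23 'b': node 1→2
i=24 'a': node 2→3  → match P1@[24:24],P2@[22:24],P6@[23:24]
i=25 'a': node 3→1 (fail-walked)  → match P1@[25:25]
i=26 'b': node 1→2
i=27 'a': node 2→3  → match P1@[27:27],P2@[25:27],P6@[26:27]
i=28 'd': node 3→4  → match P5@[27:28]
i=29 'c': node 4→7 (fail-walked)
i=30 'd': node 7→8
i=31 'b': node 8→9
i=32 'c': node 9→10  → match P3@[28:32]
i=33 'a': node 10→1 (fail-walked)  → match P1@[33:33]
i=34 'b': node 1→2
i=35 'a': node 2→3  → match P1@[35:35],P2@[33:35],P6@[34:35]
i=36 'c': node 3→11 (fail-walked)
i=37 'a': node 11→1 (fail-walked)  → match P1@[37:37]
i=38 'b': node 1→2
i=39 'a': node 2→3  → match P1@[39:39],P2@[37:39],P6@[38:39]
i=40 'c': node 3→11 (fail-walked)
i=41 'c': node 11→12  → match P4@[40:41]
i=42 'a': node 12→1 (fail-walked)  → match P1@[42:42]
i=43 'b': node 1→2
i=44 'a': node 2→3  → match P1@[44:44],P2@[42:44],P6@[43:44]
i=45 'c': node 3→11 (fail-walked)
i=46 'd': node 11→6 (fail-walked)
i=47 'b': node 6→14 (fail-walked)
i=48 'a': node 14→15  → match P1@[48:48],P6@[47:48]
i=49 'b': node 15→2 (fail-walked)
i=50 'a': node 2→3  → match P1@[50:50],P2@[48:50],P6@[49:50]
i=51 'c': node 3→11 (fail-walked)
i=52 'a': node 11→1 (fail-walked)  → match P1@[52:52]
i=53 'b': node 1→2
i=54 'a': node 2→3  → match P1@[54:54],P2@[52:54],P6@[53:54]
i=55 'b': node 3→2 (fail-walked)
i=56 'a': node 2→3  → match P1@[56:56],P2@[54:56],P6@[55:56]
i=57 'c': node 3→11 (fail-walked)
i=58 'c': node 11→12  → match P4@[57:58]
i=59 'c': node 12→12 (fail-walked)  → match P4@[58:59]
i=60 'c': node 12→12 (fail-walked)  → match P4@[59:60]
i=61 'd': node 12→6 (fail-walked)
i=62 'c': node 6→7
i=63 'd': node 7→8
i=64 'b': node 8→9
i=65 'c': node 9→10  → match P3@[61:65]
i=66 'd': node 10→6 (fail-walked)
i=67 'd': node 6→6 (fail-walked)
i=68 'a': node 6→1 (fail-walked)  → match P1@[68:68]
i=69 'b': node 1→2
i=70 'a': node 2→3  → match P1@[70:70],P2@[68:70],P6@[69:70]

Matches: [[1,1],[2,1],[4,1],[4,2],[4,6],[5,5],[7,4],[10,1],[10,6],[16,3],[17,4],[18,4],[19,1],[21,1],[21,2],[21,6],[22,1],[24,1],[24,2],[24,6],[25,1],[27,1],[27,2],[27,6],[28,5],[32,3],[33,1],[35,1],[35,2],[35,6],[37,1],[39,1],[39,2],[39,6],[41,4],[42,1],[44,1],[44,2],[44,6],[48,1],[48,6],[50,1],[50,2],[50,6],[52,1],[54,1],[54,2],[54,6],[56,1],[56,2],[56,6],[58,4],[59,4],[60,4],[65,3],[68,1],[70,1],[70,2],[70,6]]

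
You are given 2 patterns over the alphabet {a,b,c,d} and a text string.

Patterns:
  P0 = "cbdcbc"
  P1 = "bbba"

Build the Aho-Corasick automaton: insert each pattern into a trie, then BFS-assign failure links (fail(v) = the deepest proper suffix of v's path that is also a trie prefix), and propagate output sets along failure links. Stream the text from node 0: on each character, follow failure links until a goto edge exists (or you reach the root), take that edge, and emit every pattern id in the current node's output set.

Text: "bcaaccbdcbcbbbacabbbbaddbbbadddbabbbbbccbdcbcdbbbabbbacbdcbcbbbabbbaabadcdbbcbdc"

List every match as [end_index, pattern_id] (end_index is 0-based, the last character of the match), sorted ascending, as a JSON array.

Build automaton:
Trie (insert patterns):
  n0 'ε': b→7 c→1
  n1 'c': b→2
  n2 'cb': d→3
  n3 'cbd': c→4
  n4 'cbdc': b→5
  n5 'cbdcb': c→6
  n6 'cbdcbc': ·  ←P0
  n7 'b': b→8
  n8 'bb': b→9
  n9 'bbb': a→10
  n10 'bbba': ·  ←P1

Failure links (BFS by depth):
  n1('c'): parent n0 fail=0; on 'c' 0 → fail=0;  out ∅∪∅=∅
  n7('b'): parent n0 fail=0; on 'b' 0 → fail=0;  out ∅∪∅=∅
  n2('cb'): parent n1 fail=0; on 'b' 0 → fail=7;  out ∅∪∅=∅
  n8('bb'): parent n7 fail=0; on 'b' 0 → fail=7;  out ∅∪∅=∅
  n3('cbd'): parent n2 fail=7; on 'd' 7→0 → fail=0;  out ∅∪∅=∅
  n9('bbb'): parent n8 fail=7; on 'b' 7 → fail=8;  out ∅∪∅=∅
  n4('cbdc'): parent n3 fail=0; on 'c' 0 → fail=1;  out ∅∪∅=∅
  n10('bbba'): parent n9 fail=8; on 'a' 8→7→0 → fail=0;  out {1}∪∅={1}
  n5('cbdcb'): parent n4 fail=1; on 'b' 1 → fail=2;  out ∅∪∅=∅
  n6('cbdcbc'): parent n5 fail=2; on 'c' 2→7→0 → fail=1;  out {0}∪∅={0}

Run:
[0] read 'b'  n0⇒n7
[1] read 'c'  n7⇒n1 (fail-walked)
[2] read 'a'  n1⇒n0 (fail-walked)
[3] read 'a'  n0⇒n0
[4] read 'c'  n0⇒n1
[5] read 'c'  n1⇒n1 (fail-walked)
[6] read 'b'  n1⇒n2
[7] read 'd'  n2⇒n3
[8] read 'c'  n3⇒n4
[9] read 'b'  n4⇒n5
[10] read 'c'  n5⇒n6  emit P0@[5:10]
[11] read 'b'  n6⇒n2 (fail-walked)
[12] read 'b'  n2⇒n8 (fail-walked)
[13] read 'b'  n8⇒n9
[14] read 'a'  n9⇒n10  emit P1@[11:14]
[15] read 'c'  n10⇒n1 (fail-walked)
[16] read 'a'  n1⇒n0 (fail-walked)
[17] read 'b'  n0⇒n7
[18] read 'b'  n7⇒n8
[19] read 'b'  n8⇒n9
[20] read 'b'  n9⇒n9 (fail-walked)
[21] read 'a'  n9⇒n10  emit P1@[18:21]
[22] read 'd'  n10⇒n0 (fail-walked)
[23] read 'd'  n0⇒n0
[24] read 'b'  n0⇒n7
[25] read 'b'  n7⇒n8
[26] read 'b'  n8⇒n9
[27] read 'a'  n9⇒n10  emit P1@[24:27]
[28] read 'd'  n10⇒n0 (fail-walked)
[29] read 'd'  n0⇒n0
[30] read 'd'  n0⇒n0
[31] read 'b'  n0⇒n7
[32] read 'a'  n7⇒n0 (fail-walked)
[33] read 'b'  n0⇒n7
[34] read 'b'  n7⇒n8
[35] read 'b'  n8⇒n9
[36] read 'b'  n9⇒n9 (fail-walked)
[37] read 'b'  n9⇒n9 (fail-walked)
[38] read 'c'  n9⇒n1 (fail-walked)
[39] read 'c'  n1⇒n1 (fail-walked)
[40] read 'b'  n1⇒n2
[41] read 'd'  n2⇒n3
[42] read 'c'  n3⇒n4
[43] read 'b'  n4⇒n5
[44] read 'c'  n5⇒n6  emit P0@[39:44]
[45] read 'd'  n6⇒n0 (fail-walked)
[46] read 'b'  n0⇒n7
[47] read 'b'  n7⇒n8
[48] read 'b'  n8⇒n9
[49] read 'a'  n9⇒n10  emit P1@[46:49]
[50] read 'b'  n10⇒n7 (fail-walked)
[51] read 'b'  n7⇒n8
[52] read 'b'  n8⇒n9
[53] read 'a'  n9⇒n10  emit P1@[50:53]
[54] read 'c'  n10⇒n1 (fail-walked)
[55] read 'b'  n1⇒n2
[56] read 'd'  n2⇒n3
[57] read 'c'  n3⇒n4
[58] read 'b'  n4⇒n5
[59] read 'c'  n5⇒n6  emit P0@[54:59]
[60] read 'b'  n6⇒n2 (fail-walked)
[61] read 'b'  n2⇒n8 (fail-walked)
[62] read 'b'  n8⇒n9
[63] read 'a'  n9⇒n10  emit P1@[60:63]
[64] read 'b'  n10⇒n7 (fail-walked)
[65] read 'b'  n7⇒n8
[66] read 'b'  n8⇒n9
[67] read 'a'  n9⇒n10  emit P1@[64:67]
[68] read 'a'  n10⇒n0 (fail-walked)
[69] read 'b'  n0⇒n7
[70] read 'a'  n7⇒n0 (fail-walked)
[71] read 'd'  n0⇒n0
[72] read 'c'  n0⇒n1
[73] read 'd'  n1⇒n0 (fail-walked)
[74] read 'b'  n0⇒n7
[75] read 'b'  n7⇒n8
[76] read 'c'  n8⇒n1 (fail-walked)
[77] read 'b'  n1⇒n2
[78] read 'd'  n2⇒n3
[79] read 'c'  n3⇒n4

Matches: [[10,0],[14,1],[21,1],[27,1],[44,0],[49,1],[53,1],[59,0],[63,1],[67,1]]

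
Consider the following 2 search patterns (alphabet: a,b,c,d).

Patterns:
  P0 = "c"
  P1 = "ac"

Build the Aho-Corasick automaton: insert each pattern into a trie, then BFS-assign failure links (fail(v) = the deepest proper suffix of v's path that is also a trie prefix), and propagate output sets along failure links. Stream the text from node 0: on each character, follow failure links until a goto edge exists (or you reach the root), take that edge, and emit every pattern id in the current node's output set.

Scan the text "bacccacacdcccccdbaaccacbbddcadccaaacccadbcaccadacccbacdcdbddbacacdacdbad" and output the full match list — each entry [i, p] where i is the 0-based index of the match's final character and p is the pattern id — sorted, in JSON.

Construct AC machine:
Trie nodes:
  n0 'ε': a→2 c→1
  n1 'c': ·  ←P0
  n2 'a': c→3
  n3 'ac': ·  ←P1

Failure links (BFS by depth):
  n1('c'): parent n0 fail=0; on 'c' 0 → fail=0;  out {0}∪∅={0}
  n2('a'): parent n0 fail=0; on 'a' 0 → fail=0;  out ∅∪∅=∅
  n3('ac'): parent n2 fail=0; on 'c' 0 → fail=1;  out {1}∪{0}={0,1}

Text stream:
i=0 'b': node 0→0
i=1 'a': node 0→2
i=2 'c': node 2→3  emit P0@[2:2],P1@[1:2]
i=3 'c': node 3→1 ·f  emit P0@[3:3]
i=4 'c': node 1→1 ·f  emit P0@[4:4]
i=5 'a': node 1→2 ·f
i=6 'c': node 2→3  emit P0@[6:6],P1@[5:6]
i=7 'a': node 3→2 ·f
i=8 'c': node 2→3  emit P0@[8:8],P1@[7:8]
i=9 'd': node 3→0 ·f
i=10 'c': node 0→1  emit P0@[10:10]
i=11 'c': node 1→1 ·f  emit P0@[11:11]
i=12 'c': node 1→1 ·f  emit P0@[12:12]
i=13 'c': node 1→1 ·f  emit P0@[13:13]
i=14 'c': node 1→1 ·f  emit P0@[14:14]
i=15 'd': node 1→0 ·f
i=16 'b': node 0→0
i=17 'a': node 0→2
i=18 'a': node 2→2 ·f
i=19 'c': node 2→3  emit P0@[19:19],P1@[18:19]
i=20 'c': node 3→1 ·f  emit P0@[20:20]
i=21 'a': node 1→2 ·f
i=22 'c': node 2→3  emit P0@[22:22],P1@[21:22]
i=23 'b': node 3→0 ·f
i=24 'b': node 0→0
i=25 'd': node 0→0
i=26 'd': node 0→0
i=27 'c': node 0→1  emit P0@[27:27]
i=28 'a': node 1→2 ·f
i=29 'd': node 2→0 ·f
i=30 'c': node 0→1  emit P0@[30:30]
i=31 'c': node 1→1 ·f  emit P0@[31:31]
i=32 'a': node 1→2 ·f
i=33 'a': node 2→2 ·f
i=34 'a': node 2→2 ·f
i=35 'c': node 2→3  emit P0@[35:35],P1@[34:35]
i=36 'c': node 3→1 ·f  emit P0@[36:36]
i=37 'c': node 1→1 ·f  emit P0@[37:37]
i=38 'a': node 1→2 ·f
i=39 'd': node 2→0 ·f
i=40 'b': node 0→0
i=41 'c': node 0→1  emit P0@[41:41]
i=42 'a': node 1→2 ·f
i=43 'c': node 2→3  emit P0@[43:43],P1@[42:43]
i=44 'c': node 3→1 ·f  emit P0@[44:44]
i=45 'a': node 1→2 ·f
i=46 'd': node 2→0 ·f
i=47 'a': node 0→2
i=48 'c': node 2→3  emit P0@[48:48],P1@[47:48]
i=49 'c': node 3→1 ·f  emit P0@[49:49]
i=50 'c': node 1→1 ·f  emit P0@[50:50]
i=51 'b': node 1→0 ·f
i=52 'a': node 0→2
i=53 'c': node 2→3  emit P0@[53:53],P1@[52:53]
i=54 'd': node 3→0 ·f
i=55 'c': node 0→1  emit P0@[55:55]
i=56 'd': node 1→0 ·f
i=57 'b': node 0→0
i=58 'd': node 0→0
i=59 'd': node 0→0
i=60 'b': node 0→0
i=61 'a': node 0→2
i=62 'c': node 2→3  emit P0@[62:62],P1@[61:62]
i=63 'a': node 3→2 ·f
i=64 'c': node 2→3  emit P0@[64:64],P1@[63:64]
i=65 'd': node 3→0 ·f
i=66 'a': node 0→2
i=67 'c': node 2→3  emit P0@[67:67],P1@[66:67]
i=68 'd': node 3→0 ·f
i=69 'b': node 0→0
i=70 'a': node 0→2
i=71 'd': node 2→0 ·f

Matches: [[2,0],[2,1],[3,0],[4,0],[6,0],[6,1],[8,0],[8,1],[10,0],[11,0],[12,0],[13,0],[14,0],[19,0],[19,1],[20,0],[22,0],[22,1],[27,0],[30,0],[31,0],[35,0],[35,1],[36,0],[37,0],[41,0],[43,0],[43,1],[44,0],[48,0],[48,1],[49,0],[50,0],[53,0],[53,1],[55,0],[62,0],[62,1],[64,0],[64,1],[67,0],[67,1]]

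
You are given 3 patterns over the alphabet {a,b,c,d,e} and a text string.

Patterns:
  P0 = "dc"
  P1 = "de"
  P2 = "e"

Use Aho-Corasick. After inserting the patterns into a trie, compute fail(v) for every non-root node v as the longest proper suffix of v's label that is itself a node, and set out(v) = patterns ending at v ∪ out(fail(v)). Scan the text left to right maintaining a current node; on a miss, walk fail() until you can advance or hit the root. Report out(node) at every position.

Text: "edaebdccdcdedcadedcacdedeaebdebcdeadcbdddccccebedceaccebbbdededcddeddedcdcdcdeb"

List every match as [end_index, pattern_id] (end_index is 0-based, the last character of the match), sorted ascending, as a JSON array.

Build:
Trie (insert patterns):
  0='ε' goto d→1 e→4
  1='d' goto c→2 e→3
  2='dc' goto ·  [P0 ends]
  3='de' goto ·  [P1 ends]
  4='e' goto ·  [P2 ends]

BFS fail/out derivation:
  n1('d'): parent n0 fail=0; on 'd' 0 → fail=0;  out ∅∪∅=∅
  n4('e'): parent n0 fail=0; on 'e' 0 → fail=0;  out {2}∪∅={2}
  n2('dc'): parent n1 fail=0; on 'c' 0 → fail=0;  out {0}∪∅={0}
  n3('de'): parent n1 fail=0; on 'e' 0 → fail=4;  out {1}∪{2}={1,2}

Scan:
[0] read 'e'  n0⇒n4  → match P2@[0:0]
[1] read 'd'  n4⇒n1 (via fail)
[2] read 'a'  n1⇒n0 (via fail)
[3] read 'e'  n0⇒n4  → match P2@[3:3]
[4] read 'b'  n4⇒n0 (via fail)
[5] read 'd'  n0⇒n1
[6] read 'c'  n1⇒n2  → match P0@[5:6]
[7] read 'c'  n2⇒n0 (via fail)
[8] read 'd'  n0⇒n1
[9] read 'c'  n1⇒n2  → match P0@[8:9]
[10] read 'd'  n2⇒n1 (via fail)
[11] read 'e'  n1⇒n3  → match P1@[10:11],P2@[11:11]
[12] read 'd'  n3⇒n1 (via fail)
[13] read 'c'  n1⇒n2  → match P0@[12:13]
[14] read 'a'  n2⇒n0 (via fail)
[15] read 'd'  n0⇒n1
[16] read 'e'  n1⇒n3  → match P1@[15:16],P2@[16:16]
[17] read 'd'  n3⇒n1 (via fail)
[18] read 'c'  n1⇒n2  → match P0@[17:18]
[19] read 'a'  n2⇒n0 (via fail)
[20] read 'c'  n0⇒n0
[21] read 'd'  n0⇒n1
[22] read 'e'  n1⇒n3  → match P1@[21:22],P2@[22:22]
[23] read 'd'  n3⇒n1 (via fail)
[24] read 'e'  n1⇒n3  → match P1@[23:24],P2@[24:24]
[25] read 'a'  n3⇒n0 (via fail)
[26] read 'e'  n0⇒n4  → match P2@[26:26]
[27] read 'b'  n4⇒n0 (via fail)
[28] read 'd'  n0⇒n1
[29] read 'e'  n1⇒n3  → match P1@[28:29],P2@[29:29]
[30] read 'b'  n3⇒n0 (via fail)
[31] read 'c'  n0⇒n0
[32] read 'd'  n0⇒n1
[33] read 'e'  n1⇒n3  → match P1@[32:33],P2@[33:33]
[34] read 'a'  n3⇒n0 (via fail)
[35] read 'd'  n0⇒n1
[36] read 'c'  n1⇒n2  → match P0@[35:36]
[37] read 'b'  n2⇒n0 (via fail)
[38] read 'd'  n0⇒n1
[39] read 'd'  n1⇒n1 (via fail)
[40] read 'd'  n1⇒n1 (via fail)
[41] read 'c'  n1⇒n2  → match P0@[40:41]
[42] read 'c'  n2⇒n0 (via fail)
[43] read 'c'  n0⇒n0
[44] read 'c'  n0⇒n0
[45] read 'e'  n0⇒n4  → match P2@[45:45]
[46] read 'b'  n4⇒n0 (via fail)
[47] read 'e'  n0⇒n4  → match P2@[47:47]
[48] read 'd'  n4⇒n1 (via fail)
[49] read 'c'  n1⇒n2  → match P0@[48:49]
[50] read 'e'  n2⇒n4 (via fail)  → match P2@[50:50]
[51] read 'a'  n4⇒n0 (via fail)
[52] read 'c'  n0⇒n0
[53] read 'c'  n0⇒n0
[54] read 'e'  n0⇒n4  → match P2@[54:54]
[55] read 'b'  n4⇒n0 (via fail)
[56] read 'b'  n0⇒n0
[57] read 'b'  n0⇒n0
[58] read 'd'  n0⇒n1
[59] read 'e'  n1⇒n3  → match P1@[58:59],P2@[59:59]
[60] read 'd'  n3⇒n1 (via fail)
[61] read 'e'  n1⇒n3  → match P1@[60:61],P2@[61:61]
[62] read 'd'  n3⇒n1 (via fail)
[63] read 'c'  n1⇒n2  → match P0@[62:63]
[64] read 'd'  n2⇒n1 (via fail)
[65] read 'd'  n1⇒n1 (via fail)
[66] read 'e'  n1⇒n3  → match P1@[65:66],P2@[66:66]
[67] read 'd'  n3⇒n1 (via fail)
[68] read 'd'  n1⇒n1 (via fail)
[69] read 'e'  n1⇒n3  → match P1@[68:69],P2@[69:69]
[70] read 'd'  n3⇒n1 (via fail)
[71] read 'c'  n1⇒n2  → match P0@[70:71]
[72] read 'd'  n2⇒n1 (via fail)
[73] read 'c'  n1⇒n2  → match P0@[72:73]
[74] read 'd'  n2⇒n1 (via fail)
[75] read 'c'  n1⇒n2  → match P0@[74:75]
[76] read 'd'  n2⇒n1 (via fail)
[77] read 'e'  n1⇒n3  → match P1@[76:77],P2@[77:77]
[78] read 'b'  n3⇒n0 (via fail)

Result: [[0,2],[3,2],[6,0],[9,0],[11,1],[11,2],[13,0],[16,1],[16,2],[18,0],[22,1],[22,2],[24,1],[24,2],[26,2],[29,1],[29,2],[33,1],[33,2],[36,0],[41,0],[45,2],[47,2],[49,0],[50,2],[54,2],[59,1],[59,2],[61,1],[61,2],[63,0],[66,1],[66,2],[69,1],[69,2],[71,0],[73,0],[75,0],[77,1],[77,2]]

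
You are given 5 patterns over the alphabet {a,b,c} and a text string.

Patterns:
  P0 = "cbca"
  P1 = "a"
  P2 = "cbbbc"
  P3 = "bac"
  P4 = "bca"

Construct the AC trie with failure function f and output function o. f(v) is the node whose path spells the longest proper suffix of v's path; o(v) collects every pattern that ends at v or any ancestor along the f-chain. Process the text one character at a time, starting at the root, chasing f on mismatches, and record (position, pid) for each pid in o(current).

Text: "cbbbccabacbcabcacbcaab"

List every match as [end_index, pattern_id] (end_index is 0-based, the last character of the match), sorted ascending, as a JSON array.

Build automaton:
Trie (insert patterns):
  0='ε' goto a→5 b→9 c→1
  1='c' goto b→2
  2='cb' goto b→6 c→3
  3='cbc' goto a→4
  4='cbca' goto ·  ←P0
  5='a' goto ·  ←P1
  6='cbb' goto b→7
  7='cbbb' goto c→8
  8='cbbbc' goto ·  ←P2
  9='b' goto a→10 c→12
  10='ba' goto c→11
  11='bac' goto ·  ←P3
  12='bc' goto a→13
  13='bca' goto ·  ←P4

BFS fail/out derivation:
  fail(1) 'c': from fail(0)=0 chase 'c': 0 ⇒ 0;  out=∅∪out(0)=∅
  fail(5) 'a': from fail(0)=0 chase 'a': 0 ⇒ 0;  out={1}∪out(0)={1}
  fail(9) 'b': from fail(0)=0 chase 'b': 0 ⇒ 0;  out=∅∪out(0)=∅
  fail(2) 'cb': from fail(1)=0 chase 'b': 0 ⇒ 9;  out=∅∪out(9)=∅
  fail(10) 'ba': from fail(9)=0 chase 'a': 0 ⇒ 5;  out=∅∪out(5)={1}
  fail(12) 'bc': from fail(9)=0 chase 'c': 0 ⇒ 1;  out=∅∪out(1)=∅
  fail(3) 'cbc': from fail(2)=9 chase 'c': 9 ⇒ 12;  out=∅∪out(12)=∅
  fail(6) 'cbb': from fail(2)=9 chase 'b': 9→0 ⇒ 9;  out=∅∪out(9)=∅
  fail(11) 'bac': from fail(10)=5 chase 'c': 5→0 ⇒ 1;  out={3}∪out(1)={3}
  fail(13) 'bca': from fail(12)=1 chase 'a': 1→0 ⇒ 5;  out={4}∪out(5)={1,4}
  fail(4) 'cbca': from fail(3)=12 chase 'a': 12 ⇒ 13;  out={0}∪out(13)={0,1,4}
  fail(7) 'cbbb': from fail(6)=9 chase 'b': 9→0 ⇒ 9;  out=∅∪out(9)=∅
  fail(8) 'cbbbc': from fail(7)=9 chase 'c': 9 ⇒ 12;  out={2}∪out(12)={2}

Scan:
i=0 'c': node 0→1
i=1 'b': node 1→2
i=2 'b': node 2→6
i=3 'b': node 6→7
i=4 'c': node 7→8  emit P2@[0:4]
i=5 'c': node 8→1 (via fail)
i=6 'a': node 1→5 (via fail)  emit P1@[6:6]
i=7 'b': node 5→9 (via fail)
i=8 'a': node 9→10  emit P1@[8:8]
i=9 'c': node 10→11  emit P3@[7:9]
i=10 'b': node 11→2 (via fail)
i=11 'c': node 2→3
i=12 'a': node 3→4  emit P0@[9:12],P1@[12:12],P4@[10:12]
i=13 'b': node 4→9 (via fail)
i=14 'c': node 9→12
i=15 'a': node 12→13  emit P1@[15:15],P4@[13:15]
i=16 'c': node 13→1 (via fail)
i=17 'b': node 1→2
i=18 'c': node 2→3
i=19 'a': node 3→4  emit P0@[16:19],P1@[19:19],P4@[17:19]
i=20 'a': node 4→5 (via fail)  emit P1@[20:20]
i=21 'b': node 5→9 (via fail)

Matches: [[4,2],[6,1],[8,1],[9,3],[12,0],[12,1],[12,4],[15,1],[15,4],[19,0],[19,1],[19,4],[20,1]]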